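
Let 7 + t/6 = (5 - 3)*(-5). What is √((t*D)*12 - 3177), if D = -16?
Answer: 3*√1823 ≈ 128.09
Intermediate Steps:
t = -102 (t = -42 + 6*((5 - 3)*(-5)) = -42 + 6*(2*(-5)) = -42 + 6*(-10) = -42 - 60 = -102)
√((t*D)*12 - 3177) = √(-102*(-16)*12 - 3177) = √(1632*12 - 3177) = √(19584 - 3177) = √16407 = 3*√1823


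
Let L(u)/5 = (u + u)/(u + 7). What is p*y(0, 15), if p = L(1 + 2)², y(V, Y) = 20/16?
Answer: 45/4 ≈ 11.250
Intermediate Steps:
L(u) = 10*u/(7 + u) (L(u) = 5*((u + u)/(u + 7)) = 5*((2*u)/(7 + u)) = 5*(2*u/(7 + u)) = 10*u/(7 + u))
y(V, Y) = 5/4 (y(V, Y) = 20*(1/16) = 5/4)
p = 9 (p = (10*(1 + 2)/(7 + (1 + 2)))² = (10*3/(7 + 3))² = (10*3/10)² = (10*3*(⅒))² = 3² = 9)
p*y(0, 15) = 9*(5/4) = 45/4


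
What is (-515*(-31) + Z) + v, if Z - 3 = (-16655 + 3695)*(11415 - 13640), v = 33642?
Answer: 28885610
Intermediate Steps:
Z = 28836003 (Z = 3 + (-16655 + 3695)*(11415 - 13640) = 3 - 12960*(-2225) = 3 + 28836000 = 28836003)
(-515*(-31) + Z) + v = (-515*(-31) + 28836003) + 33642 = (15965 + 28836003) + 33642 = 28851968 + 33642 = 28885610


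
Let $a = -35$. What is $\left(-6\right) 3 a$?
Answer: $630$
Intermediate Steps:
$\left(-6\right) 3 a = \left(-6\right) 3 \left(-35\right) = \left(-18\right) \left(-35\right) = 630$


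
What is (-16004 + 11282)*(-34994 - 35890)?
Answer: 334714248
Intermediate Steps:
(-16004 + 11282)*(-34994 - 35890) = -4722*(-70884) = 334714248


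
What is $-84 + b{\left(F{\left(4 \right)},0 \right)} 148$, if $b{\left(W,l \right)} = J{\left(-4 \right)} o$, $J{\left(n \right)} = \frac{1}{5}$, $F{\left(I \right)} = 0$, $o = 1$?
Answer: $- \frac{272}{5} \approx -54.4$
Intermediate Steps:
$J{\left(n \right)} = \frac{1}{5}$
$b{\left(W,l \right)} = \frac{1}{5}$ ($b{\left(W,l \right)} = \frac{1}{5} \cdot 1 = \frac{1}{5}$)
$-84 + b{\left(F{\left(4 \right)},0 \right)} 148 = -84 + \frac{1}{5} \cdot 148 = -84 + \frac{148}{5} = - \frac{272}{5}$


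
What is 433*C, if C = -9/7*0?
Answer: 0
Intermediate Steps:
C = 0 (C = -9*⅐*0 = -9/7*0 = 0)
433*C = 433*0 = 0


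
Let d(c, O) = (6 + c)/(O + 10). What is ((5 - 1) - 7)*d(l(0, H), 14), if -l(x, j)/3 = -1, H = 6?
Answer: -9/8 ≈ -1.1250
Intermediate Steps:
l(x, j) = 3 (l(x, j) = -3*(-1) = 3)
d(c, O) = (6 + c)/(10 + O)
((5 - 1) - 7)*d(l(0, H), 14) = ((5 - 1) - 7)*((6 + 3)/(10 + 14)) = (4 - 7)*(9/24) = -9/8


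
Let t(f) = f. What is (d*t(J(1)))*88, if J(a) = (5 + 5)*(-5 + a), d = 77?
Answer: -271040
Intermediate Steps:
J(a) = -50 + 10*a (J(a) = 10*(-5 + a) = -50 + 10*a)
(d*t(J(1)))*88 = (77*(-50 + 10*1))*88 = (77*(-50 + 10))*88 = (77*(-40))*88 = -3080*88 = -271040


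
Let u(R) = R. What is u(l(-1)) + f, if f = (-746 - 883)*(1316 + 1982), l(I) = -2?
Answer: -5372444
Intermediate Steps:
f = -5372442 (f = -1629*3298 = -5372442)
u(l(-1)) + f = -2 - 5372442 = -5372444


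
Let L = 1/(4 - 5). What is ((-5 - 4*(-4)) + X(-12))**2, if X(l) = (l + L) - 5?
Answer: 49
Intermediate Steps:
L = -1 (L = 1/(-1) = -1)
X(l) = -6 + l (X(l) = (l - 1) - 5 = (-1 + l) - 5 = -6 + l)
((-5 - 4*(-4)) + X(-12))**2 = ((-5 - 4*(-4)) + (-6 - 12))**2 = ((-5 + 16) - 18)**2 = (11 - 18)**2 = (-7)**2 = 49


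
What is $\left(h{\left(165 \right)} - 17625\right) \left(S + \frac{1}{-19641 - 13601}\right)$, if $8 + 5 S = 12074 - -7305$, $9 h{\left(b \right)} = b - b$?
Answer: $- \frac{2269855988925}{33242} \approx -6.8283 \cdot 10^{7}$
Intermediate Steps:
$h{\left(b \right)} = 0$ ($h{\left(b \right)} = \frac{b - b}{9} = \frac{1}{9} \cdot 0 = 0$)
$S = \frac{19371}{5}$ ($S = - \frac{8}{5} + \frac{12074 - -7305}{5} = - \frac{8}{5} + \frac{12074 + \left(-344 + 7649\right)}{5} = - \frac{8}{5} + \frac{12074 + 7305}{5} = - \frac{8}{5} + \frac{1}{5} \cdot 19379 = - \frac{8}{5} + \frac{19379}{5} = \frac{19371}{5} \approx 3874.2$)
$\left(h{\left(165 \right)} - 17625\right) \left(S + \frac{1}{-19641 - 13601}\right) = \left(0 - 17625\right) \left(\frac{19371}{5} + \frac{1}{-19641 - 13601}\right) = - 17625 \left(\frac{19371}{5} + \frac{1}{-33242}\right) = - 17625 \left(\frac{19371}{5} - \frac{1}{33242}\right) = \left(-17625\right) \frac{643930777}{166210} = - \frac{2269855988925}{33242}$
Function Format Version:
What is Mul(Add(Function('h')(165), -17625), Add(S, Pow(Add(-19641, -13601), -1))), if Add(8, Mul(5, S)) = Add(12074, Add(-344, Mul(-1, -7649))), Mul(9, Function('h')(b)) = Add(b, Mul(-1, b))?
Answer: Rational(-2269855988925, 33242) ≈ -6.8283e+7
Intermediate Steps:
Function('h')(b) = 0 (Function('h')(b) = Mul(Rational(1, 9), Add(b, Mul(-1, b))) = Mul(Rational(1, 9), 0) = 0)
S = Rational(19371, 5) (S = Add(Rational(-8, 5), Mul(Rational(1, 5), Add(12074, Add(-344, Mul(-1, -7649))))) = Add(Rational(-8, 5), Mul(Rational(1, 5), Add(12074, Add(-344, 7649)))) = Add(Rational(-8, 5), Mul(Rational(1, 5), Add(12074, 7305))) = Add(Rational(-8, 5), Mul(Rational(1, 5), 19379)) = Add(Rational(-8, 5), Rational(19379, 5)) = Rational(19371, 5) ≈ 3874.2)
Mul(Add(Function('h')(165), -17625), Add(S, Pow(Add(-19641, -13601), -1))) = Mul(Add(0, -17625), Add(Rational(19371, 5), Pow(Add(-19641, -13601), -1))) = Mul(-17625, Add(Rational(19371, 5), Pow(-33242, -1))) = Mul(-17625, Add(Rational(19371, 5), Rational(-1, 33242))) = Mul(-17625, Rational(643930777, 166210)) = Rational(-2269855988925, 33242)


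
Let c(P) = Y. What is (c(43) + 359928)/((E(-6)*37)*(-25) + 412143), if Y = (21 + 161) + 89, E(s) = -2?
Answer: 360199/413993 ≈ 0.87006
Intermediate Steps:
Y = 271 (Y = 182 + 89 = 271)
c(P) = 271
(c(43) + 359928)/((E(-6)*37)*(-25) + 412143) = (271 + 359928)/(-2*37*(-25) + 412143) = 360199/(-74*(-25) + 412143) = 360199/(1850 + 412143) = 360199/413993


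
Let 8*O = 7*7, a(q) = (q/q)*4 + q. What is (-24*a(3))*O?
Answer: -1029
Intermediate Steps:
a(q) = 4 + q (a(q) = 1*4 + q = 4 + q)
O = 49/8 (O = (7*7)/8 = (1/8)*49 = 49/8 ≈ 6.1250)
(-24*a(3))*O = -24*(4 + 3)*(49/8) = -24*7*(49/8) = -168*49/8 = -1029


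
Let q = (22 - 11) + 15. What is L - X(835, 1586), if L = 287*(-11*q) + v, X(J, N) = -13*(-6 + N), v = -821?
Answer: -62363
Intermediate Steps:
q = 26 (q = 11 + 15 = 26)
X(J, N) = 78 - 13*N
L = -82903 (L = 287*(-11*26) - 821 = 287*(-286) - 821 = -82082 - 821 = -82903)
L - X(835, 1586) = -82903 - (78 - 13*1586) = -82903 - (78 - 20618) = -82903 - 1*(-20540) = -82903 + 20540 = -62363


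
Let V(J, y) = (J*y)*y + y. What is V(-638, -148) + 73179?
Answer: -13901721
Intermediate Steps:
V(J, y) = y + J*y² (V(J, y) = J*y² + y = y + J*y²)
V(-638, -148) + 73179 = -148*(1 - 638*(-148)) + 73179 = -148*(1 + 94424) + 73179 = -148*94425 + 73179 = -13974900 + 73179 = -13901721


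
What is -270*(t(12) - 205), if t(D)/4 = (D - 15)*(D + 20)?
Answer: 159030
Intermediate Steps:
t(D) = 4*(-15 + D)*(20 + D) (t(D) = 4*((D - 15)*(D + 20)) = 4*((-15 + D)*(20 + D)) = 4*(-15 + D)*(20 + D))
-270*(t(12) - 205) = -270*((-1200 + 4*12² + 20*12) - 205) = -270*((-1200 + 4*144 + 240) - 205) = -270*((-1200 + 576 + 240) - 205) = -270*(-384 - 205) = -270*(-589) = 159030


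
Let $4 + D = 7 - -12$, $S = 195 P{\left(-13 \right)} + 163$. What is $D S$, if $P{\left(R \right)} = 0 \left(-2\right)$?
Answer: $2445$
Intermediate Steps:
$P{\left(R \right)} = 0$
$S = 163$ ($S = 195 \cdot 0 + 163 = 0 + 163 = 163$)
$D = 15$ ($D = -4 + \left(7 - -12\right) = -4 + \left(7 + 12\right) = -4 + 19 = 15$)
$D S = 15 \cdot 163 = 2445$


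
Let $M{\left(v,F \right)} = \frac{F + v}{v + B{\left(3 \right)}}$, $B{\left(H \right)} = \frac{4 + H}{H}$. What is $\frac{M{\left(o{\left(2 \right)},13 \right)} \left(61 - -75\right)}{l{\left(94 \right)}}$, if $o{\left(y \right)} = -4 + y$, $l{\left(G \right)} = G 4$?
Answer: $\frac{561}{47} \approx 11.936$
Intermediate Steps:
$l{\left(G \right)} = 4 G$
$B{\left(H \right)} = \frac{4 + H}{H}$
$M{\left(v,F \right)} = \frac{F + v}{\frac{7}{3} + v}$ ($M{\left(v,F \right)} = \frac{F + v}{v + \frac{4 + 3}{3}} = \frac{F + v}{v + \frac{1}{3} \cdot 7} = \frac{F + v}{v + \frac{7}{3}} = \frac{F + v}{\frac{7}{3} + v}$)
$\frac{M{\left(o{\left(2 \right)},13 \right)} \left(61 - -75\right)}{l{\left(94 \right)}} = \frac{\frac{3 \left(13 + \left(-4 + 2\right)\right)}{7 + 3 \left(-4 + 2\right)} \left(61 - -75\right)}{4 \cdot 94} = \frac{\frac{3 \left(13 - 2\right)}{7 + 3 \left(-2\right)} \left(61 + 75\right)}{376} = 3 \frac{1}{7 - 6} \cdot 11 \cdot 136 \cdot \frac{1}{376} = 3 \cdot 1^{-1} \cdot 11 \cdot 136 \cdot \frac{1}{376} = 3 \cdot 1 \cdot 11 \cdot 136 \cdot \frac{1}{376} = 33 \cdot 136 \cdot \frac{1}{376} = 4488 \cdot \frac{1}{376} = \frac{561}{47}$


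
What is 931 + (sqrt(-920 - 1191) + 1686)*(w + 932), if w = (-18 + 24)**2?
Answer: 1632979 + 968*I*sqrt(2111) ≈ 1.633e+6 + 44475.0*I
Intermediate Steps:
w = 36 (w = 6**2 = 36)
931 + (sqrt(-920 - 1191) + 1686)*(w + 932) = 931 + (sqrt(-920 - 1191) + 1686)*(36 + 932) = 931 + (sqrt(-2111) + 1686)*968 = 931 + (I*sqrt(2111) + 1686)*968 = 931 + (1686 + I*sqrt(2111))*968 = 931 + (1632048 + 968*I*sqrt(2111)) = 1632979 + 968*I*sqrt(2111)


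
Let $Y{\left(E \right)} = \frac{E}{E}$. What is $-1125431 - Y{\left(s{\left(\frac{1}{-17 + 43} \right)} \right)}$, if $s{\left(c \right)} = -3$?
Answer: $-1125432$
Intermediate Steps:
$Y{\left(E \right)} = 1$
$-1125431 - Y{\left(s{\left(\frac{1}{-17 + 43} \right)} \right)} = -1125431 - 1 = -1125432$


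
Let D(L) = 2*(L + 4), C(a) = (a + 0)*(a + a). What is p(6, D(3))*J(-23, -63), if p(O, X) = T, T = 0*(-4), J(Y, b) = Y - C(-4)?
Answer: 0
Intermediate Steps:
C(a) = 2*a**2 (C(a) = a*(2*a) = 2*a**2)
J(Y, b) = -32 + Y (J(Y, b) = Y - 2*(-4)**2 = Y - 2*16 = Y - 1*32 = Y - 32 = -32 + Y)
D(L) = 8 + 2*L (D(L) = 2*(4 + L) = 8 + 2*L)
T = 0
p(O, X) = 0
p(6, D(3))*J(-23, -63) = 0*(-32 - 23) = 0*(-55) = 0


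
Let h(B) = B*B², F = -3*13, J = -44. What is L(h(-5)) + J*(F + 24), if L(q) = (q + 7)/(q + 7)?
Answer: 661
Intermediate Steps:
F = -39
h(B) = B³
L(q) = 1 (L(q) = (7 + q)/(7 + q) = 1)
L(h(-5)) + J*(F + 24) = 1 - 44*(-39 + 24) = 1 - 44*(-15) = 1 + 660 = 661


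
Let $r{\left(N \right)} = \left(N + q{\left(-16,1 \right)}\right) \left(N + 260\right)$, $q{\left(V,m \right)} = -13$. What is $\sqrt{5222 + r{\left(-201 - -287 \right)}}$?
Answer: $4 \sqrt{1905} \approx 174.59$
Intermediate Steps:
$r{\left(N \right)} = \left(-13 + N\right) \left(260 + N\right)$ ($r{\left(N \right)} = \left(N - 13\right) \left(N + 260\right) = \left(-13 + N\right) \left(260 + N\right)$)
$\sqrt{5222 + r{\left(-201 - -287 \right)}} = \sqrt{5222 + \left(-3380 + \left(-201 - -287\right)^{2} + 247 \left(-201 - -287\right)\right)} = \sqrt{5222 + \left(-3380 + \left(-201 + 287\right)^{2} + 247 \left(-201 + 287\right)\right)} = \sqrt{5222 + \left(-3380 + 86^{2} + 247 \cdot 86\right)} = \sqrt{5222 + \left(-3380 + 7396 + 21242\right)} = \sqrt{5222 + 25258} = \sqrt{30480} = 4 \sqrt{1905}$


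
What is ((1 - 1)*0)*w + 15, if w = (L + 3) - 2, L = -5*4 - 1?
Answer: 15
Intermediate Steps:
L = -21 (L = -20 - 1 = -21)
w = -20 (w = (-21 + 3) - 2 = -18 - 2 = -20)
((1 - 1)*0)*w + 15 = ((1 - 1)*0)*(-20) + 15 = (0*0)*(-20) + 15 = 0*(-20) + 15 = 0 + 15 = 15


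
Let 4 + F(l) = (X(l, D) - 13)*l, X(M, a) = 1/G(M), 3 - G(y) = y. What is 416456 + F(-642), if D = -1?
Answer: 91331356/215 ≈ 4.2480e+5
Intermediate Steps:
G(y) = 3 - y
X(M, a) = 1/(3 - M)
F(l) = -4 + l*(-13 - 1/(-3 + l)) (F(l) = -4 + (-1/(-3 + l) - 13)*l = -4 + (-13 - 1/(-3 + l))*l = -4 + l*(-13 - 1/(-3 + l)))
416456 + F(-642) = 416456 + (12 - 13*(-642)² + 34*(-642))/(-3 - 642) = 416456 + (12 - 13*412164 - 21828)/(-645) = 416456 - (12 - 5358132 - 21828)/645 = 416456 - 1/645*(-5379948) = 416456 + 1793316/215 = 91331356/215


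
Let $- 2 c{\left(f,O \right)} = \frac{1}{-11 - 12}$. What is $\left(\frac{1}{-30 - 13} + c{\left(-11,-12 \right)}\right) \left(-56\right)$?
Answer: $\frac{84}{989} \approx 0.084934$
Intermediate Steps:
$c{\left(f,O \right)} = \frac{1}{46}$ ($c{\left(f,O \right)} = - \frac{1}{2 \left(-11 - 12\right)} = - \frac{1}{2 \left(-23\right)} = \left(- \frac{1}{2}\right) \left(- \frac{1}{23}\right) = \frac{1}{46}$)
$\left(\frac{1}{-30 - 13} + c{\left(-11,-12 \right)}\right) \left(-56\right) = \left(\frac{1}{-30 - 13} + \frac{1}{46}\right) \left(-56\right) = \left(\frac{1}{-43} + \frac{1}{46}\right) \left(-56\right) = \left(- \frac{1}{43} + \frac{1}{46}\right) \left(-56\right) = \left(- \frac{3}{1978}\right) \left(-56\right) = \frac{84}{989}$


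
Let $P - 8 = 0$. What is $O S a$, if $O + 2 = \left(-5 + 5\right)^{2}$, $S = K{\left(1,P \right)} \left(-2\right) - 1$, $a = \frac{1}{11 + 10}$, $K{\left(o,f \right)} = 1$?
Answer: $\frac{2}{7} \approx 0.28571$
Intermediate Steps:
$P = 8$ ($P = 8 + 0 = 8$)
$a = \frac{1}{21} \approx 0.047619$
$S = -3$ ($S = 1 \left(-2\right) - 1 = -2 - 1 = -3$)
$O = -2$ ($O = -2 + \left(-5 + 5\right)^{2} = -2 + 0^{2} = -2 + 0 = -2$)
$O S a = \left(-2\right) \left(-3\right) \frac{1}{21} = 6 \cdot \frac{1}{21} = \frac{2}{7}$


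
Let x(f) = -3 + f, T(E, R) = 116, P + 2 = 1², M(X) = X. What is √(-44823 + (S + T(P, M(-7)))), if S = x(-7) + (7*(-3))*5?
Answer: I*√44822 ≈ 211.71*I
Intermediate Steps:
P = -1 (P = -2 + 1² = -2 + 1 = -1)
S = -115 (S = (-3 - 7) + (7*(-3))*5 = -10 - 21*5 = -10 - 105 = -115)
√(-44823 + (S + T(P, M(-7)))) = √(-44823 + (-115 + 116)) = √(-44823 + 1) = √(-44822) = I*√44822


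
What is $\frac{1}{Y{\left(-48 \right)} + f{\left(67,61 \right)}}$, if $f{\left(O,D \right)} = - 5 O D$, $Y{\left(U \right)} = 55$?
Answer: $- \frac{1}{20380} \approx -4.9068 \cdot 10^{-5}$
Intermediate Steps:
$f{\left(O,D \right)} = - 5 D O$
$\frac{1}{Y{\left(-48 \right)} + f{\left(67,61 \right)}} = \frac{1}{55 - 305 \cdot 67} = \frac{1}{55 - 20435} = \frac{1}{-20380} = - \frac{1}{20380}$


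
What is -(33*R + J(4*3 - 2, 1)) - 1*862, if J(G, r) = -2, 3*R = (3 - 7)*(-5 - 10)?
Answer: -1520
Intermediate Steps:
R = 20 (R = ((3 - 7)*(-5 - 10))/3 = (-4*(-15))/3 = (⅓)*60 = 20)
-(33*R + J(4*3 - 2, 1)) - 1*862 = -(33*20 - 2) - 1*862 = -(660 - 2) - 862 = -1*658 - 862 = -658 - 862 = -1520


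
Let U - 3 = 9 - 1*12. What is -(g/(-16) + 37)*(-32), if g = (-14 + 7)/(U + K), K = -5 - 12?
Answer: 20114/17 ≈ 1183.2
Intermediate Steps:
U = 0 (U = 3 + (9 - 1*12) = 3 + (9 - 12) = 3 - 3 = 0)
K = -17
g = 7/17 (g = (-14 + 7)/(0 - 17) = -7/(-17) = -7*(-1/17) = 7/17 ≈ 0.41176)
-(g/(-16) + 37)*(-32) = -((7/17)/(-16) + 37)*(-32) = -((7/17)*(-1/16) + 37)*(-32) = -(-7/272 + 37)*(-32) = -10057*(-32)/272 = -1*(-20114/17) = 20114/17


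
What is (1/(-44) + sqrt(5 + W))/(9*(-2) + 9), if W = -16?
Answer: 1/396 - I*sqrt(11)/9 ≈ 0.0025253 - 0.36851*I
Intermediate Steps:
(1/(-44) + sqrt(5 + W))/(9*(-2) + 9) = (1/(-44) + sqrt(5 - 16))/(9*(-2) + 9) = (-1/44 + sqrt(-11))/(-18 + 9) = (-1/44 + I*sqrt(11))/(-9) = (-1/44 + I*sqrt(11))*(-1/9) = 1/396 - I*sqrt(11)/9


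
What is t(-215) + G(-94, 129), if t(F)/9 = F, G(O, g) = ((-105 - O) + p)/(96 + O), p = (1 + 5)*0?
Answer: -3881/2 ≈ -1940.5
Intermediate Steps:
p = 0 (p = 6*0 = 0)
G(O, g) = (-105 - O)/(96 + O) (G(O, g) = ((-105 - O) + 0)/(96 + O) = (-105 - O)/(96 + O))
t(F) = 9*F
t(-215) + G(-94, 129) = 9*(-215) + (-105 - 1*(-94))/(96 - 94) = -1935 + (-105 + 94)/2 = -1935 + (½)*(-11) = -1935 - 11/2 = -3881/2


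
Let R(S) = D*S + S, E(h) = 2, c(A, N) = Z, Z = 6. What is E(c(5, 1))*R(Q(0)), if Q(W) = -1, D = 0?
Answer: -2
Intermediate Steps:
c(A, N) = 6
R(S) = S (R(S) = 0*S + S = 0 + S = S)
E(c(5, 1))*R(Q(0)) = 2*(-1) = -2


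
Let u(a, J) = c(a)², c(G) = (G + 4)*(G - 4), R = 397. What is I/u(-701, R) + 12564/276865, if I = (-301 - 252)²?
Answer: 606755657117537/13370321290772925 ≈ 0.045381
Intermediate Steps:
I = 305809 (I = (-553)² = 305809)
c(G) = (-4 + G)*(4 + G) (c(G) = (4 + G)*(-4 + G) = (-4 + G)*(4 + G))
u(a, J) = (-16 + a²)²
I/u(-701, R) + 12564/276865 = 305809/((-16 + (-701)²)²) + 12564/276865 = 305809/((-16 + 491401)²) + 12564*(1/276865) = 305809/(491385²) + 12564/276865 = 305809/241459218225 + 12564/276865 = 606755657117537/13370321290772925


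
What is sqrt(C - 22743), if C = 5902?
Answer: I*sqrt(16841) ≈ 129.77*I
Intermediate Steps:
sqrt(C - 22743) = sqrt(5902 - 22743) = sqrt(-16841) = I*sqrt(16841)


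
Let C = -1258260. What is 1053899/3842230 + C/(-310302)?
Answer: 122894078269/28386944130 ≈ 4.3292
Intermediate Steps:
1053899/3842230 + C/(-310302) = 1053899/3842230 - 1258260/(-310302) = 1053899*(1/3842230) - 1258260*(-1/310302) = 150557/548890 + 209710/51717 = 122894078269/28386944130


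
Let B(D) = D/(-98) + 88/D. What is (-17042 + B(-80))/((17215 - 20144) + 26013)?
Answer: -8350719/11311160 ≈ -0.73827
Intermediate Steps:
B(D) = 88/D - D/98 (B(D) = D*(-1/98) + 88/D = -D/98 + 88/D = 88/D - D/98)
(-17042 + B(-80))/((17215 - 20144) + 26013) = (-17042 + (88/(-80) - 1/98*(-80)))/((17215 - 20144) + 26013) = (-17042 + (88*(-1/80) + 40/49))/(-2929 + 26013) = (-17042 + (-11/10 + 40/49))/23084 = (-17042 - 139/490)*(1/23084) = -8350719/490*1/23084 = -8350719/11311160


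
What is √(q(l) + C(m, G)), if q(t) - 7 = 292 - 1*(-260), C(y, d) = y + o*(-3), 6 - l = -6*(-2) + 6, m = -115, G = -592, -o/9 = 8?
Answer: 2*√165 ≈ 25.690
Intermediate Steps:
o = -72 (o = -9*8 = -72)
l = -12 (l = 6 - (-6*(-2) + 6) = 6 - (12 + 6) = 6 - 1*18 = 6 - 18 = -12)
C(y, d) = 216 + y (C(y, d) = y - 72*(-3) = y + 216 = 216 + y)
q(t) = 559 (q(t) = 7 + (292 - 1*(-260)) = 7 + (292 + 260) = 7 + 552 = 559)
√(q(l) + C(m, G)) = √(559 + (216 - 115)) = √(559 + 101) = √660 = 2*√165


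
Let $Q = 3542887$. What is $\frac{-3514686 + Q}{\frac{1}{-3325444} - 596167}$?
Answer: $- \frac{93780846244}{1982519973149} \approx -0.047304$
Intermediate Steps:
$\frac{-3514686 + Q}{\frac{1}{-3325444} - 596167} = \frac{-3514686 + 3542887}{\frac{1}{-3325444} - 596167} = \frac{28201}{- \frac{1}{3325444} - 596167} = \frac{28201}{- \frac{1982519973149}{3325444}} = 28201 \left(- \frac{3325444}{1982519973149}\right) = - \frac{93780846244}{1982519973149}$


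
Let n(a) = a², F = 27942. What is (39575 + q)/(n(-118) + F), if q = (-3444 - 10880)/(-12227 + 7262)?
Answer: 196504199/207864690 ≈ 0.94535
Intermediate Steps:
q = 14324/4965 (q = -14324/(-4965) = -14324*(-1/4965) = 14324/4965 ≈ 2.8850)
(39575 + q)/(n(-118) + F) = (39575 + 14324/4965)/((-118)² + 27942) = 196504199/(4965*(13924 + 27942)) = (196504199/4965)/41866 = (196504199/4965)*(1/41866) = 196504199/207864690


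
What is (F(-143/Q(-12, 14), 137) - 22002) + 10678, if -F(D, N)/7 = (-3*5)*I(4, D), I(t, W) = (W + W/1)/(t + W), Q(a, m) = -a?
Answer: -209150/19 ≈ -11008.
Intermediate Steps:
I(t, W) = 2*W/(W + t) (I(t, W) = (W + W*1)/(W + t) = (W + W)/(W + t) = (2*W)/(W + t) = 2*W/(W + t))
F(D, N) = 210*D/(4 + D) (F(D, N) = -7*(-3*5)*2*D/(D + 4) = -(-105)*2*D/(4 + D) = -(-210)*D/(4 + D) = 210*D/(4 + D))
(F(-143/Q(-12, 14), 137) - 22002) + 10678 = (210*(-143/((-1*(-12))))/(4 - 143/((-1*(-12)))) - 22002) + 10678 = (210*(-143/12)/(4 - 143/12) - 22002) + 10678 = (210*(-143/12)/(-95/12) - 22002) + 10678 = (210*(-143/12)*(-12/95) - 22002) + 10678 = (6006/19 - 22002) + 10678 = -412032/19 + 10678 = -209150/19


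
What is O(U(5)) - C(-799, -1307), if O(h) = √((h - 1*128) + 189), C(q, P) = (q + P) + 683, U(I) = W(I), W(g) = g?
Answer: 1423 + √66 ≈ 1431.1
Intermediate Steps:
U(I) = I
C(q, P) = 683 + P + q (C(q, P) = (P + q) + 683 = 683 + P + q)
O(h) = √(61 + h) (O(h) = √((h - 128) + 189) = √((-128 + h) + 189) = √(61 + h))
O(U(5)) - C(-799, -1307) = √(61 + 5) - (683 - 1307 - 799) = √66 - 1*(-1423) = √66 + 1423 = 1423 + √66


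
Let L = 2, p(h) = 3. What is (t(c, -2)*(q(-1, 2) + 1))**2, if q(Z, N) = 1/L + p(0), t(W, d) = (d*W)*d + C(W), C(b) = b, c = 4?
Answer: 8100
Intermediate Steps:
t(W, d) = W + W*d**2 (t(W, d) = (d*W)*d + W = (W*d)*d + W = W*d**2 + W = W + W*d**2)
q(Z, N) = 7/2 (q(Z, N) = 1/2 + 3 = 7/2)
(t(c, -2)*(q(-1, 2) + 1))**2 = ((4*(1 + (-2)**2))*(7/2 + 1))**2 = ((4*(1 + 4))*(9/2))**2 = ((4*5)*(9/2))**2 = (20*(9/2))**2 = 90**2 = 8100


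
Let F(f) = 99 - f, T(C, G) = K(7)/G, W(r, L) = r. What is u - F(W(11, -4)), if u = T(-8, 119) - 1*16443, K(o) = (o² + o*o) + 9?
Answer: -1967082/119 ≈ -16530.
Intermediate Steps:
K(o) = 9 + 2*o² (K(o) = (o² + o²) + 9 = 2*o² + 9 = 9 + 2*o²)
T(C, G) = 107/G (T(C, G) = (9 + 2*7²)/G = (9 + 2*49)/G = (9 + 98)/G = 107/G)
u = -1956610/119 (u = 107/119 - 1*16443 = 107*(1/119) - 16443 = 107/119 - 16443 = -1956610/119 ≈ -16442.)
u - F(W(11, -4)) = -1956610/119 - (99 - 1*11) = -1956610/119 - (99 - 11) = -1956610/119 - 1*88 = -1956610/119 - 88 = -1967082/119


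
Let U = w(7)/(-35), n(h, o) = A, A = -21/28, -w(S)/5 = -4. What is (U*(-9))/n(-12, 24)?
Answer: -48/7 ≈ -6.8571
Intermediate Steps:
w(S) = 20 (w(S) = -5*(-4) = 20)
A = -¾ (A = -21*1/28 = -¾ ≈ -0.75000)
n(h, o) = -¾
U = -4/7 (U = 20/(-35) = 20*(-1/35) = -4/7 ≈ -0.57143)
(U*(-9))/n(-12, 24) = (-4/7*(-9))/(-¾) = (36/7)*(-4/3) = -48/7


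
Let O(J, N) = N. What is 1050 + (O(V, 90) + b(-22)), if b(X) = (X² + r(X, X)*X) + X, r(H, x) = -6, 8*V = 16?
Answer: 1734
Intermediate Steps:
V = 2 (V = (⅛)*16 = 2)
b(X) = X² - 5*X (b(X) = (X² - 6*X) + X = X² - 5*X)
1050 + (O(V, 90) + b(-22)) = 1050 + (90 - 22*(-5 - 22)) = 1050 + (90 - 22*(-27)) = 1050 + (90 + 594) = 1050 + 684 = 1734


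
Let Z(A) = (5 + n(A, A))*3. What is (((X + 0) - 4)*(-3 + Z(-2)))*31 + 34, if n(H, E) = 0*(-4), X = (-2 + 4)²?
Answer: 34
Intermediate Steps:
X = 4 (X = 2² = 4)
n(H, E) = 0
Z(A) = 15 (Z(A) = (5 + 0)*3 = 5*3 = 15)
(((X + 0) - 4)*(-3 + Z(-2)))*31 + 34 = (((4 + 0) - 4)*(-3 + 15))*31 + 34 = ((4 - 4)*12)*31 + 34 = (0*12)*31 + 34 = 0*31 + 34 = 0 + 34 = 34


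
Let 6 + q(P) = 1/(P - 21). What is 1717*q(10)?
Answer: -115039/11 ≈ -10458.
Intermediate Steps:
q(P) = -6 + 1/(-21 + P) (q(P) = -6 + 1/(P - 21) = -6 + 1/(-21 + P))
1717*q(10) = 1717*((127 - 6*10)/(-21 + 10)) = 1717*((127 - 60)/(-11)) = 1717*(-1/11*67) = 1717*(-67/11) = -115039/11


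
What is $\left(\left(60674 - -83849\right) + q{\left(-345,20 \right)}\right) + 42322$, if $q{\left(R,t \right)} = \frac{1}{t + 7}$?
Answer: $\frac{5044816}{27} \approx 1.8685 \cdot 10^{5}$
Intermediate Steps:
$q{\left(R,t \right)} = \frac{1}{7 + t}$
$\left(\left(60674 - -83849\right) + q{\left(-345,20 \right)}\right) + 42322 = \left(\left(60674 - -83849\right) + \frac{1}{7 + 20}\right) + 42322 = \left(\left(60674 + 83849\right) + \frac{1}{27}\right) + 42322 = \left(144523 + \frac{1}{27}\right) + 42322 = \frac{3902122}{27} + 42322 = \frac{5044816}{27}$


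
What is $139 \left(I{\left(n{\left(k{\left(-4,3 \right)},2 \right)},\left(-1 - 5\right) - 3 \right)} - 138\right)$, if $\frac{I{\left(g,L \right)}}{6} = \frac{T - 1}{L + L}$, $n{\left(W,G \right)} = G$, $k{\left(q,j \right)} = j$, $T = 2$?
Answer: $- \frac{57685}{3} \approx -19228.0$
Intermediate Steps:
$I{\left(g,L \right)} = \frac{3}{L}$ ($I{\left(g,L \right)} = 6 \frac{2 - 1}{L + L} = 6 \cdot 1 \frac{1}{2 L} = 6 \frac{1}{2 L} = \frac{3}{L}$)
$139 \left(I{\left(n{\left(k{\left(-4,3 \right)},2 \right)},\left(-1 - 5\right) - 3 \right)} - 138\right) = 139 \left(\frac{3}{\left(-1 - 5\right) - 3} - 138\right) = 139 \left(\frac{3}{-6 - 3} - 138\right) = 139 \left(\frac{3}{-9} - 138\right) = 139 \left(3 \left(- \frac{1}{9}\right) - 138\right) = 139 \left(- \frac{1}{3} - 138\right) = 139 \left(- \frac{415}{3}\right) = - \frac{57685}{3}$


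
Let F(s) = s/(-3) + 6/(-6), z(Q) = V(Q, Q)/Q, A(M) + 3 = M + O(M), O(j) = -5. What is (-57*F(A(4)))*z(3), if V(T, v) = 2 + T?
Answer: -95/3 ≈ -31.667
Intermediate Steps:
A(M) = -8 + M (A(M) = -3 + (M - 5) = -3 + (-5 + M) = -8 + M)
z(Q) = (2 + Q)/Q
F(s) = -1 - s/3 (F(s) = s*(-⅓) + 6*(-⅙) = -s/3 - 1 = -1 - s/3)
(-57*F(A(4)))*z(3) = (-57*(-1 - (-8 + 4)/3))*((2 + 3)/3) = (-57*(-1 - ⅓*(-4)))*((⅓)*5) = -57*(-1 + 4/3)*(5/3) = -57*⅓*(5/3) = -19*5/3 = -95/3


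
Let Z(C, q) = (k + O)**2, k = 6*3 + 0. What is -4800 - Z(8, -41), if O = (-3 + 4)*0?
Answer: -5124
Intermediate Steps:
k = 18 (k = 18 + 0 = 18)
O = 0 (O = 1*0 = 0)
Z(C, q) = 324 (Z(C, q) = (18 + 0)**2 = 18**2 = 324)
-4800 - Z(8, -41) = -4800 - 1*324 = -4800 - 324 = -5124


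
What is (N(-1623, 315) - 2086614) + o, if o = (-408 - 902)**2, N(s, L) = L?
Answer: -370199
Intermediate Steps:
o = 1716100 (o = (-1310)**2 = 1716100)
(N(-1623, 315) - 2086614) + o = (315 - 2086614) + 1716100 = -2086299 + 1716100 = -370199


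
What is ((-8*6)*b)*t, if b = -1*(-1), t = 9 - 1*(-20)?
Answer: -1392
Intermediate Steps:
t = 29 (t = 9 + 20 = 29)
b = 1
((-8*6)*b)*t = (-8*6*1)*29 = -48*1*29 = -48*29 = -1392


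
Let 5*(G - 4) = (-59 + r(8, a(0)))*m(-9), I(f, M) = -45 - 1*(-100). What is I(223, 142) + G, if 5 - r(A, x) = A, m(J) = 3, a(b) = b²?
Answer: 109/5 ≈ 21.800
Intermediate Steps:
r(A, x) = 5 - A
I(f, M) = 55 (I(f, M) = -45 + 100 = 55)
G = -166/5 (G = 4 + ((-59 + (5 - 1*8))*3)/5 = 4 + ((-59 + (5 - 8))*3)/5 = 4 + ((-59 - 3)*3)/5 = 4 + (-62*3)/5 = 4 + (⅕)*(-186) = 4 - 186/5 = -166/5 ≈ -33.200)
I(223, 142) + G = 55 - 166/5 = 109/5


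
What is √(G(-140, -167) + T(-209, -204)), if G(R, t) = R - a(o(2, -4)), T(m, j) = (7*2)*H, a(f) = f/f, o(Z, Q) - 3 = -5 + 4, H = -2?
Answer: 13*I ≈ 13.0*I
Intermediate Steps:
o(Z, Q) = 2 (o(Z, Q) = 3 + (-5 + 4) = 3 - 1 = 2)
a(f) = 1
T(m, j) = -28 (T(m, j) = (7*2)*(-2) = 14*(-2) = -28)
G(R, t) = -1 + R (G(R, t) = R - 1*1 = R - 1 = -1 + R)
√(G(-140, -167) + T(-209, -204)) = √((-1 - 140) - 28) = √(-141 - 28) = √(-169) = 13*I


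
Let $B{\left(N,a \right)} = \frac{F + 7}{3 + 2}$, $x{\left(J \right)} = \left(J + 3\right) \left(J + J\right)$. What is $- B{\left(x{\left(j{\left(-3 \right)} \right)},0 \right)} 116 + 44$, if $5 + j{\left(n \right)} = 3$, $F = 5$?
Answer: $- \frac{1172}{5} \approx -234.4$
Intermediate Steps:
$j{\left(n \right)} = -2$ ($j{\left(n \right)} = -5 + 3 = -2$)
$x{\left(J \right)} = 2 J \left(3 + J\right)$ ($x{\left(J \right)} = \left(3 + J\right) 2 J = 2 J \left(3 + J\right)$)
$B{\left(N,a \right)} = \frac{12}{5}$ ($B{\left(N,a \right)} = \frac{5 + 7}{3 + 2} = \frac{12}{5}$)
$- B{\left(x{\left(j{\left(-3 \right)} \right)},0 \right)} 116 + 44 = \left(-1\right) \frac{12}{5} \cdot 116 + 44 = \left(- \frac{12}{5}\right) 116 + 44 = - \frac{1392}{5} + 44 = - \frac{1172}{5}$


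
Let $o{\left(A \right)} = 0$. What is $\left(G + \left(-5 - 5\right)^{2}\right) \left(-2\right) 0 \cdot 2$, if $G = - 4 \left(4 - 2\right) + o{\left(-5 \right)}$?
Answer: $0$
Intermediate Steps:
$G = -8$ ($G = - 4 \left(4 - 2\right) + 0 = \left(-4\right) 2 + 0 = -8 + 0 = -8$)
$\left(G + \left(-5 - 5\right)^{2}\right) \left(-2\right) 0 \cdot 2 = \left(-8 + \left(-5 - 5\right)^{2}\right) \left(-2\right) 0 \cdot 2 = \left(-8 + \left(-10\right)^{2}\right) 0 \cdot 2 = \left(-8 + 100\right) 0 = 92 \cdot 0 = 0$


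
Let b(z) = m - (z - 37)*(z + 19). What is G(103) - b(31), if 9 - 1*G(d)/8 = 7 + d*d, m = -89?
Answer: -85067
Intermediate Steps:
G(d) = 16 - 8*d**2 (G(d) = 72 - 8*(7 + d*d) = 72 - 8*(7 + d**2) = 72 + (-56 - 8*d**2) = 16 - 8*d**2)
b(z) = -89 - (-37 + z)*(19 + z) (b(z) = -89 - (z - 37)*(z + 19) = -89 - (-37 + z)*(19 + z))
G(103) - b(31) = (16 - 8*103**2) - (614 - 1*31**2 + 18*31) = (16 - 8*10609) - (614 - 1*961 + 558) = (16 - 84872) - (614 - 961 + 558) = -84856 - 1*211 = -84856 - 211 = -85067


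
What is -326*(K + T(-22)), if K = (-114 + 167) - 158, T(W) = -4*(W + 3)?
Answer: 9454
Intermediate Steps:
T(W) = -12 - 4*W (T(W) = -4*(3 + W) = -12 - 4*W)
K = -105 (K = 53 - 158 = -105)
-326*(K + T(-22)) = -326*(-105 + (-12 - 4*(-22))) = -326*(-105 + (-12 + 88)) = -326*(-105 + 76) = -326*(-29) = 9454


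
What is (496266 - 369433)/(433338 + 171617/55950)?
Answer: 7096306350/24245432717 ≈ 0.29269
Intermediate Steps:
(496266 - 369433)/(433338 + 171617/55950) = 126833/(433338 + 171617*(1/55950)) = 126833/(433338 + 171617/55950) = 126833/(24245432717/55950) = 126833*(55950/24245432717) = 7096306350/24245432717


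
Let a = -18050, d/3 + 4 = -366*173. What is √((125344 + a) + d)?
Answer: 4*I*√5167 ≈ 287.53*I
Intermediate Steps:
d = -189966 (d = -12 + 3*(-366*173) = -12 + 3*(-63318) = -12 - 189954 = -189966)
√((125344 + a) + d) = √((125344 - 18050) - 189966) = √(107294 - 189966) = √(-82672) = 4*I*√5167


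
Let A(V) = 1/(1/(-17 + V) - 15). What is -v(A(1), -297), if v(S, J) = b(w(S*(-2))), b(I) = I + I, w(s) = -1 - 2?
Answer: 6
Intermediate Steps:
w(s) = -3
A(V) = 1/(-15 + 1/(-17 + V))
b(I) = 2*I
v(S, J) = -6 (v(S, J) = 2*(-3) = -6)
-v(A(1), -297) = -1*(-6) = 6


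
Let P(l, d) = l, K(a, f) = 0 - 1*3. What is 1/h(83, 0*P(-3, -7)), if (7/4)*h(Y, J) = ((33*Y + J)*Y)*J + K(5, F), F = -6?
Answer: -7/12 ≈ -0.58333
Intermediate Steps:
K(a, f) = -3 (K(a, f) = 0 - 3 = -3)
h(Y, J) = -12/7 + 4*J*Y*(J + 33*Y)/7 (h(Y, J) = 4*(((33*Y + J)*Y)*J - 3)/7 = 4*(((J + 33*Y)*Y)*J - 3)/7 = 4*((Y*(J + 33*Y))*J - 3)/7 = 4*(J*Y*(J + 33*Y) - 3)/7 = 4*(-3 + J*Y*(J + 33*Y))/7 = -12/7 + 4*J*Y*(J + 33*Y)/7)
1/h(83, 0*P(-3, -7)) = 1/(-12/7 + (4/7)*83*(0*(-3))² + (132/7)*(0*(-3))*83²) = 1/(-12/7 + (4/7)*83*0² + (132/7)*0*6889) = 1/(-12/7 + (4/7)*83*0 + 0) = 1/(-12/7 + 0 + 0) = 1/(-12/7) = -7/12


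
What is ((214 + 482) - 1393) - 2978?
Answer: -3675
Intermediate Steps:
((214 + 482) - 1393) - 2978 = (696 - 1393) - 2978 = -697 - 2978 = -3675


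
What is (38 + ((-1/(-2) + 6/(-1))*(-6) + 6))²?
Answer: 5929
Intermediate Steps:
(38 + ((-1/(-2) + 6/(-1))*(-6) + 6))² = (38 + ((-1*(-½) + 6*(-1))*(-6) + 6))² = (38 + ((½ - 6)*(-6) + 6))² = (38 + (-11/2*(-6) + 6))² = (38 + (33 + 6))² = (38 + 39)² = 77² = 5929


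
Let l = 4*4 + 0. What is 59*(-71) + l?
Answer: -4173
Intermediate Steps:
l = 16 (l = 16 + 0 = 16)
59*(-71) + l = 59*(-71) + 16 = -4189 + 16 = -4173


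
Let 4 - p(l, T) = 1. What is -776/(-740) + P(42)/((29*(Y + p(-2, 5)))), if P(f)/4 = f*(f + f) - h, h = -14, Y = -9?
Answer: -1293662/16095 ≈ -80.377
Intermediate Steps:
p(l, T) = 3 (p(l, T) = 4 - 1*1 = 4 - 1 = 3)
P(f) = 56 + 8*f**2 (P(f) = 4*(f*(f + f) - 1*(-14)) = 4*(f*(2*f) + 14) = 4*(2*f**2 + 14) = 4*(14 + 2*f**2) = 56 + 8*f**2)
-776/(-740) + P(42)/((29*(Y + p(-2, 5)))) = -776/(-740) + (56 + 8*42**2)/((29*(-9 + 3))) = -776*(-1/740) + (56 + 8*1764)/((29*(-6))) = 194/185 + (56 + 14112)/(-174) = 194/185 + 14168*(-1/174) = 194/185 - 7084/87 = -1293662/16095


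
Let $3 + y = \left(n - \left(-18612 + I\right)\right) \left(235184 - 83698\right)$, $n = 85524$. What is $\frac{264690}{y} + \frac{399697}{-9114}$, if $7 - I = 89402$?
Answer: $- \frac{11718009289985251}{267197298592182} \approx -43.855$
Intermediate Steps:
$I = -89395$ ($I = 7 - 89402 = -89395$)
$y = 29317237063$ ($y = -3 + \left(85524 + \left(18612 - -89395\right)\right) \left(235184 - 83698\right) = -3 + \left(85524 + \left(18612 + 89395\right)\right) 151486 = -3 + \left(85524 + 108007\right) 151486 = -3 + 193531 \cdot 151486 = -3 + 29317237066 = 29317237063$)
$\frac{264690}{y} + \frac{399697}{-9114} = \frac{264690}{29317237063} + \frac{399697}{-9114} = 264690 \cdot \frac{1}{29317237063} + 399697 \left(- \frac{1}{9114}\right) = \frac{264690}{29317237063} - \frac{399697}{9114} = - \frac{11718009289985251}{267197298592182}$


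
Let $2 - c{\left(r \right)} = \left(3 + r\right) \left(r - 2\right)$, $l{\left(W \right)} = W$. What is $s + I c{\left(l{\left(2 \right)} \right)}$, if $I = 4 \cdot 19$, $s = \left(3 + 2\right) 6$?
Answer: $182$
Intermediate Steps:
$s = 30$ ($s = 5 \cdot 6 = 30$)
$I = 76$
$c{\left(r \right)} = 2 - \left(-2 + r\right) \left(3 + r\right)$ ($c{\left(r \right)} = 2 - \left(3 + r\right) \left(r - 2\right) = 2 - \left(3 + r\right) \left(-2 + r\right) = 2 - \left(-2 + r\right) \left(3 + r\right)$)
$s + I c{\left(l{\left(2 \right)} \right)} = 30 + 76 \left(8 - 2 - 2^{2}\right) = 30 + 76 \left(8 - 2 - 4\right) = 30 + 76 \cdot 2 = 30 + 152 = 182$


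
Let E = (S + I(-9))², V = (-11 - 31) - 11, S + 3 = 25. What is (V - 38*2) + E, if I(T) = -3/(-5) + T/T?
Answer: 10699/25 ≈ 427.96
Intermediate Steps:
S = 22 (S = -3 + 25 = 22)
I(T) = 8/5 (I(T) = -3*(-⅕) + 1 = ⅗ + 1 = 8/5)
V = -53 (V = -42 - 11 = -53)
E = 13924/25 (E = (22 + 8/5)² = (118/5)² = 13924/25 ≈ 556.96)
(V - 38*2) + E = (-53 - 38*2) + 13924/25 = (-53 - 76) + 13924/25 = -129 + 13924/25 = 10699/25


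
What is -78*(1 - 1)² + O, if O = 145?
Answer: 145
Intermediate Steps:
-78*(1 - 1)² + O = -78*(1 - 1)² + 145 = -78*0² + 145 = -78*0 + 145 = 0 + 145 = 145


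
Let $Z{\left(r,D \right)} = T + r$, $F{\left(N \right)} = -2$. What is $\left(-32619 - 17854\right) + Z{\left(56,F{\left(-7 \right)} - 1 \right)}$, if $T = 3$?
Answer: $-50414$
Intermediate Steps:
$Z{\left(r,D \right)} = 3 + r$
$\left(-32619 - 17854\right) + Z{\left(56,F{\left(-7 \right)} - 1 \right)} = \left(-32619 - 17854\right) + \left(3 + 56\right) = -50473 + 59 = -50414$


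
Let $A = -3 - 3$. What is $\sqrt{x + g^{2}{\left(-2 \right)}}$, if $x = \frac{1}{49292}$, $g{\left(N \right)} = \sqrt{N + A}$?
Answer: $\frac{3 i \sqrt{539932245}}{24646} \approx 2.8284 i$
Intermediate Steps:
$A = -6$
$g{\left(N \right)} = \sqrt{-6 + N}$ ($g{\left(N \right)} = \sqrt{N - 6} = \sqrt{-6 + N}$)
$x = \frac{1}{49292} \approx 2.0287 \cdot 10^{-5}$
$\sqrt{x + g^{2}{\left(-2 \right)}} = \sqrt{\frac{1}{49292} + \left(\sqrt{-6 - 2}\right)^{2}} = \sqrt{\frac{1}{49292} + \left(\sqrt{-8}\right)^{2}} = \sqrt{\frac{1}{49292} + \left(2 i \sqrt{2}\right)^{2}} = \sqrt{\frac{1}{49292} - 8} = \sqrt{- \frac{394335}{49292}} = \frac{3 i \sqrt{539932245}}{24646}$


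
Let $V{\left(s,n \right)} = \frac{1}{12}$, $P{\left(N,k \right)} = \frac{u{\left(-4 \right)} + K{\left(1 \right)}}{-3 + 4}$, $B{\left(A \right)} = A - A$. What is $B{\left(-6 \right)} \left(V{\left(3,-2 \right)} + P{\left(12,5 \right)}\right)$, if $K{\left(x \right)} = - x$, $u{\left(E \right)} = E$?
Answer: $0$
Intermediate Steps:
$B{\left(A \right)} = 0$
$P{\left(N,k \right)} = -5$ ($P{\left(N,k \right)} = \frac{-4 - 1}{-3 + 4} = \frac{-4 - 1}{1} = \left(-5\right) 1 = -5$)
$V{\left(s,n \right)} = \frac{1}{12}$
$B{\left(-6 \right)} \left(V{\left(3,-2 \right)} + P{\left(12,5 \right)}\right) = 0 \left(\frac{1}{12} - 5\right) = 0 \left(- \frac{59}{12}\right) = 0$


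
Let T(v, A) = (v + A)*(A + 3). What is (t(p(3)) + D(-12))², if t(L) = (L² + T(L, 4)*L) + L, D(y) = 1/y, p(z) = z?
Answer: 3636649/144 ≈ 25255.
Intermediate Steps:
T(v, A) = (3 + A)*(A + v) (T(v, A) = (A + v)*(3 + A) = (3 + A)*(A + v))
t(L) = L + L² + L*(28 + 7*L) (t(L) = (L² + (4² + 3*4 + 3*L + 4*L)*L) + L = (L² + (16 + 12 + 3*L + 4*L)*L) + L = (L² + (28 + 7*L)*L) + L = (L² + L*(28 + 7*L)) + L = L + L² + L*(28 + 7*L))
(t(p(3)) + D(-12))² = (3*(29 + 8*3) + 1/(-12))² = (3*(29 + 24) - 1/12)² = (3*53 - 1/12)² = (159 - 1/12)² = (1907/12)² = 3636649/144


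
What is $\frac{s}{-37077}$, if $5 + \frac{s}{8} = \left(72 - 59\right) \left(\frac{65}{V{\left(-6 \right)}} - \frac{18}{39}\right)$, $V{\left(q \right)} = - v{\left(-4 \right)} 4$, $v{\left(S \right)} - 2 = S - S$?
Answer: $\frac{311}{12359} \approx 0.025164$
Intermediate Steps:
$v{\left(S \right)} = 2$ ($v{\left(S \right)} = 2 + \left(S - S\right) = 2 + 0 = 2$)
$V{\left(q \right)} = -8$ ($V{\left(q \right)} = \left(-1\right) 2 \cdot 4 = \left(-2\right) 4 = -8$)
$s = -933$ ($s = -40 + 8 \left(72 - 59\right) \left(\frac{65}{-8} - \frac{18}{39}\right) = -40 + 8 \cdot 13 \left(65 \left(- \frac{1}{8}\right) - \frac{6}{13}\right) = -40 + 8 \cdot 13 \left(- \frac{65}{8} - \frac{6}{13}\right) = -40 + 8 \cdot 13 \left(- \frac{893}{104}\right) = -40 + 8 \left(- \frac{893}{8}\right) = -40 - 893 = -933$)
$\frac{s}{-37077} = - \frac{933}{-37077} = \left(-933\right) \left(- \frac{1}{37077}\right) = \frac{311}{12359}$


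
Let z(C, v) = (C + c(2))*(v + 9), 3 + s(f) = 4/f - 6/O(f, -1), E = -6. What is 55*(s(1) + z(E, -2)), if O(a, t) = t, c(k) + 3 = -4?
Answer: -4620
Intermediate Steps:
c(k) = -7 (c(k) = -3 - 4 = -7)
s(f) = 3 + 4/f (s(f) = -3 + (4/f - 6/(-1)) = -3 + (4/f - 6*(-1)) = -3 + (4/f + 6) = -3 + (6 + 4/f) = 3 + 4/f)
z(C, v) = (-7 + C)*(9 + v) (z(C, v) = (C - 7)*(v + 9) = (-7 + C)*(9 + v))
55*(s(1) + z(E, -2)) = 55*((3 + 4/1) + (-63 - 7*(-2) + 9*(-6) - 6*(-2))) = 55*((3 + 4*1) + (-63 + 14 - 54 + 12)) = 55*((3 + 4) - 91) = 55*(7 - 91) = 55*(-84) = -4620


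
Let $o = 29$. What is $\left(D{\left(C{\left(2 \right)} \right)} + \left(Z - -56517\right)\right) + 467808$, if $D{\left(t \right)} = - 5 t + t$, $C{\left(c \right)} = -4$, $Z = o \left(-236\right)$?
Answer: $517497$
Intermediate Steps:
$Z = -6844$ ($Z = 29 \left(-236\right) = -6844$)
$D{\left(t \right)} = - 4 t$
$\left(D{\left(C{\left(2 \right)} \right)} + \left(Z - -56517\right)\right) + 467808 = \left(\left(-4\right) \left(-4\right) - -49673\right) + 467808 = \left(16 + \left(-6844 + 56517\right)\right) + 467808 = \left(16 + 49673\right) + 467808 = 49689 + 467808 = 517497$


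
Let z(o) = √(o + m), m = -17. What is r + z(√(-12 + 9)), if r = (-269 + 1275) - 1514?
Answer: -508 + √(-17 + I*√3) ≈ -507.79 + 4.1284*I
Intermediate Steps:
z(o) = √(-17 + o) (z(o) = √(o - 17) = √(-17 + o))
r = -508 (r = 1006 - 1514 = -508)
r + z(√(-12 + 9)) = -508 + √(-17 + √(-12 + 9)) = -508 + √(-17 + √(-3)) = -508 + √(-17 + I*√3)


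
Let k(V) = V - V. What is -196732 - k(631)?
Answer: -196732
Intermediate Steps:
k(V) = 0
-196732 - k(631) = -196732 - 1*0 = -196732 + 0 = -196732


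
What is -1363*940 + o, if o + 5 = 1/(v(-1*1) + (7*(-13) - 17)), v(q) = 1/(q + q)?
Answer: -278025827/217 ≈ -1.2812e+6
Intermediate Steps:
v(q) = 1/(2*q)
o = -1087/217 (o = -5 + 1/(1/(2*((-1*1))) + (7*(-13) - 17)) = -5 + 1/((½)/(-1) + (-91 - 17)) = -5 + 1/((½)*(-1) - 108) = -5 + 1/(-½ - 108) = -5 + 1/(-217/2) = -5 - 2/217 = -1087/217 ≈ -5.0092)
-1363*940 + o = -1363*940 - 1087/217 = -1281220 - 1087/217 = -278025827/217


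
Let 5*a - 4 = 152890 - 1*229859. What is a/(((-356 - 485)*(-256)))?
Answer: -15393/215296 ≈ -0.071497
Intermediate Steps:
a = -15393 (a = ⅘ + (152890 - 1*229859)/5 = ⅘ + (152890 - 229859)/5 = ⅘ + (⅕)*(-76969) = ⅘ - 76969/5 = -15393)
a/(((-356 - 485)*(-256))) = -15393*(-1/(256*(-356 - 485))) = -15393/((-841*(-256))) = -15393/215296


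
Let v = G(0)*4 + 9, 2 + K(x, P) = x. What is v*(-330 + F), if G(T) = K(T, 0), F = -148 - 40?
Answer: -518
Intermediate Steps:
F = -188
K(x, P) = -2 + x
G(T) = -2 + T
v = 1 (v = (-2 + 0)*4 + 9 = -2*4 + 9 = -8 + 9 = 1)
v*(-330 + F) = 1*(-330 - 188) = 1*(-518) = -518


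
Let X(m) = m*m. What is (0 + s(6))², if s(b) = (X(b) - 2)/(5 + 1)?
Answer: 289/9 ≈ 32.111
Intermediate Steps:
X(m) = m²
s(b) = -⅓ + b²/6 (s(b) = (b² - 2)/(5 + 1) = (-2 + b²)/6 = (-2 + b²)*(⅙) = -⅓ + b²/6)
(0 + s(6))² = (0 + (-⅓ + (⅙)*6²))² = (0 + (-⅓ + (⅙)*36))² = (0 + (-⅓ + 6))² = (0 + 17/3)² = (17/3)² = 289/9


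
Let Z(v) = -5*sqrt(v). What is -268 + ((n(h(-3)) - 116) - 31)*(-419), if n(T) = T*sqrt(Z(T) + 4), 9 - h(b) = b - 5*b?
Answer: 61325 + 1257*sqrt(4 - 5*I*sqrt(3)) ≈ 64596.0 - 2091.9*I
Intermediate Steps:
h(b) = 9 + 4*b (h(b) = 9 - (b - 5*b) = 9 - (-4)*b = 9 + 4*b)
n(T) = T*sqrt(4 - 5*sqrt(T)) (n(T) = T*sqrt(-5*sqrt(T) + 4) = T*sqrt(4 - 5*sqrt(T)))
-268 + ((n(h(-3)) - 116) - 31)*(-419) = -268 + (((9 + 4*(-3))*sqrt(4 - 5*sqrt(9 + 4*(-3))) - 116) - 31)*(-419) = -268 + (((9 - 12)*sqrt(4 - 5*sqrt(9 - 12)) - 116) - 31)*(-419) = -268 + ((-3*sqrt(4 - 5*I*sqrt(3)) - 116) - 31)*(-419) = -268 + ((-116 - 3*sqrt(4 - 5*I*sqrt(3))) - 31)*(-419) = -268 + (-147 - 3*sqrt(4 - 5*I*sqrt(3)))*(-419) = -268 + (61593 + 1257*sqrt(4 - 5*I*sqrt(3))) = 61325 + 1257*sqrt(4 - 5*I*sqrt(3))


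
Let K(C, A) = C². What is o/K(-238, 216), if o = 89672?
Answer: 22418/14161 ≈ 1.5831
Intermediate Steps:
o/K(-238, 216) = 89672/((-238)²) = 89672/56644 = 89672*(1/56644) = 22418/14161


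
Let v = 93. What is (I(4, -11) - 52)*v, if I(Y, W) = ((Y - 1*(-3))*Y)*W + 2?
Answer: -33294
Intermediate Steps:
I(Y, W) = 2 + W*Y*(3 + Y) (I(Y, W) = ((Y + 3)*Y)*W + 2 = ((3 + Y)*Y)*W + 2 = (Y*(3 + Y))*W + 2 = W*Y*(3 + Y) + 2 = 2 + W*Y*(3 + Y))
(I(4, -11) - 52)*v = ((2 - 11*4² + 3*(-11)*4) - 52)*93 = ((2 - 11*16 - 132) - 52)*93 = ((2 - 176 - 132) - 52)*93 = (-306 - 52)*93 = -358*93 = -33294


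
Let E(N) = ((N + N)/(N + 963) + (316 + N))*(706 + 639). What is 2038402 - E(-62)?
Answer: 1528958352/901 ≈ 1.6970e+6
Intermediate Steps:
E(N) = 425020 + 1345*N + 2690*N/(963 + N) (E(N) = ((2*N)/(963 + N) + (316 + N))*1345 = (2*N/(963 + N) + (316 + N))*1345 = (316 + N + 2*N/(963 + N))*1345 = 425020 + 1345*N + 2690*N/(963 + N))
2038402 - E(-62) = 2038402 - 1345*(304308 + (-62)² + 1281*(-62))/(963 - 62) = 2038402 - 1345*(304308 + 3844 - 79422)/901 = 2038402 - 1345*228730/901 = 2038402 - 1*307641850/901 = 2038402 - 307641850/901 = 1528958352/901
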